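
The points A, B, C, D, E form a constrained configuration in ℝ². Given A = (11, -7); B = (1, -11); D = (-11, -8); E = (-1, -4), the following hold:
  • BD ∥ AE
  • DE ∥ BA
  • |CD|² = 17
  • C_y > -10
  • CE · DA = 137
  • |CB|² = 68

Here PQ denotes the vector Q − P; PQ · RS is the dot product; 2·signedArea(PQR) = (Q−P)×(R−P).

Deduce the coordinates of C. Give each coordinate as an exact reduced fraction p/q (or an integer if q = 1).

1. C_x = -7  [line -22·x + -1·y + -163 = 0 ∩ |CB|² = 68]
2. C_y = -9  [line -22·x + -1·y + -163 = 0 ∩ |CB|² = 68]
   → C = (-7, -9)

C = (-7, -9)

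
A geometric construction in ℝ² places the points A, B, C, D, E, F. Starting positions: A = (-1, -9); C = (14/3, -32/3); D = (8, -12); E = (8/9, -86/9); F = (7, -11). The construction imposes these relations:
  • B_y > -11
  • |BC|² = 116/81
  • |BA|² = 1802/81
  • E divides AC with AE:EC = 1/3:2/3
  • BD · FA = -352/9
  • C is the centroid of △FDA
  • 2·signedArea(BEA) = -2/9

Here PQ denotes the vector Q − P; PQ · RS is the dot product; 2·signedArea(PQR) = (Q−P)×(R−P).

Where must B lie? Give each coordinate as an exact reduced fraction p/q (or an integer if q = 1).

1. B_x = 32/9  [2·signedArea(BEA) = -2/9 ∩ BD · FA = -352/9]
2. B_y = -92/9  [2·signedArea(BEA) = -2/9 ∩ BD · FA = -352/9]
   → B = (32/9, -92/9)

B = (32/9, -92/9)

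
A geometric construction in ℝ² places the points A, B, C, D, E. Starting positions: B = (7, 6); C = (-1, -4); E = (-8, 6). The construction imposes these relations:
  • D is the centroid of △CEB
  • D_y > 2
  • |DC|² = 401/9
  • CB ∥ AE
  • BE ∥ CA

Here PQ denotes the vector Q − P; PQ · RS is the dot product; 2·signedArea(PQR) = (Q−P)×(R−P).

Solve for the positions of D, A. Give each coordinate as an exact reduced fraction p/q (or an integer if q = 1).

A = (-16, -4)
D = (-2/3, 8/3)

1. D_x = -2/3  [D is the centroid of △CEB]
2. D_y = 8/3  [D is the centroid of △CEB]
   → D = (-2/3, 8/3)
3. A_x = -16  [CB ∥ AE ∩ BE ∥ CA]
4. A_y = -4  [CB ∥ AE ∩ BE ∥ CA]
   → A = (-16, -4)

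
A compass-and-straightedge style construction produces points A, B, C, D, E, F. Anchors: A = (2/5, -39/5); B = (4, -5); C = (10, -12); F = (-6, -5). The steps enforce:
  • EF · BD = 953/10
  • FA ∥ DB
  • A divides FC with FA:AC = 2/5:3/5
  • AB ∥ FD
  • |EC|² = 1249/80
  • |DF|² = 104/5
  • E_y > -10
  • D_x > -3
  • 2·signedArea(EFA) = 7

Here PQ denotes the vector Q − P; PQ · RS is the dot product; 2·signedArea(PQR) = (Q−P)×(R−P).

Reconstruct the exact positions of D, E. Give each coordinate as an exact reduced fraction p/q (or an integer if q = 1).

1. D_x = -12/5  [FA ∥ DB ∩ AB ∥ FD]
2. D_y = -11/5  [FA ∥ DB ∩ AB ∥ FD]
   → D = (-12/5, -11/5)
3. E_x = 69/10  [2·signedArea(EFA) = 7 ∩ EF · BD = 953/10]
4. E_y = -191/20  [2·signedArea(EFA) = 7 ∩ EF · BD = 953/10]
   → E = (69/10, -191/20)

D = (-12/5, -11/5)
E = (69/10, -191/20)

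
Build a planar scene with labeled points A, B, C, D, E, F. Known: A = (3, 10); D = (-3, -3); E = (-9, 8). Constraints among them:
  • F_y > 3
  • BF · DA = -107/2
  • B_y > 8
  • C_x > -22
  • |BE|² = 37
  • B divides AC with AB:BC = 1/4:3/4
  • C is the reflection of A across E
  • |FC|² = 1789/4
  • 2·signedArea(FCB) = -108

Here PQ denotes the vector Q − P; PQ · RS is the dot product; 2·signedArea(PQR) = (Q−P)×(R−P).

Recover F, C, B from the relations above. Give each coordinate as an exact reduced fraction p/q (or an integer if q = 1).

1. C_x = -21  [C is the reflection of A across E]
2. C_y = 6  [C is the reflection of A across E]
   → C = (-21, 6)
3. B_x = -3  [B divides AC with AB:BC = 1/4:3/4]
4. B_y = 9  [B divides AC with AB:BC = 1/4:3/4]
   → B = (-3, 9)
5. F_x = 0  [2·signedArea(FCB) = -108 ∩ BF · DA = -107/2]
6. F_y = 7/2  [2·signedArea(FCB) = -108 ∩ BF · DA = -107/2]
   → F = (0, 7/2)

B = (-3, 9)
C = (-21, 6)
F = (0, 7/2)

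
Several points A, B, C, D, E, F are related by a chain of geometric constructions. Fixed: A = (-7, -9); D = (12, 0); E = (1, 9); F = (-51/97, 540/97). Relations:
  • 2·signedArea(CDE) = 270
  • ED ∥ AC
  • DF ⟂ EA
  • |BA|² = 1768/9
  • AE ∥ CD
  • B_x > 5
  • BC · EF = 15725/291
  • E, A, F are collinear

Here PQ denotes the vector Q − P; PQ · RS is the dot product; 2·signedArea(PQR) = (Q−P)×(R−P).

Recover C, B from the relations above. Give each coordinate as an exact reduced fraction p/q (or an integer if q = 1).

1. C_x = 4  [AE ∥ CD ∩ ED ∥ AC]
2. C_y = -18  [AE ∥ CD ∩ ED ∥ AC]
   → C = (4, -18)
3. B_x = 17/3  [line 148/97·x + 333/97·y + 481/291 = 0 ∩ |BA|² = 1768/9]
4. B_y = -3  [line 148/97·x + 333/97·y + 481/291 = 0 ∩ |BA|² = 1768/9]
   → B = (17/3, -3)

B = (17/3, -3)
C = (4, -18)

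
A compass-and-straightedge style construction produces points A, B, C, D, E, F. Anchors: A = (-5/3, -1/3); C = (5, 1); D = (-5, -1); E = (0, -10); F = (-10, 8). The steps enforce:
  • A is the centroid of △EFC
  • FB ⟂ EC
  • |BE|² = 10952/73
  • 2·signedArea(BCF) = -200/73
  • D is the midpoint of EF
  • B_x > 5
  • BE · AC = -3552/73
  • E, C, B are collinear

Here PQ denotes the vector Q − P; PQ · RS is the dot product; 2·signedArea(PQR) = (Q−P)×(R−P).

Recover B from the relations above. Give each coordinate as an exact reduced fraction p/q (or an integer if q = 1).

B = (370/73, 84/73)

1. B_x = 370/73  [E, C, B are collinear ∩ FB ⟂ EC]
2. B_y = 84/73  [E, C, B are collinear ∩ FB ⟂ EC]
   → B = (370/73, 84/73)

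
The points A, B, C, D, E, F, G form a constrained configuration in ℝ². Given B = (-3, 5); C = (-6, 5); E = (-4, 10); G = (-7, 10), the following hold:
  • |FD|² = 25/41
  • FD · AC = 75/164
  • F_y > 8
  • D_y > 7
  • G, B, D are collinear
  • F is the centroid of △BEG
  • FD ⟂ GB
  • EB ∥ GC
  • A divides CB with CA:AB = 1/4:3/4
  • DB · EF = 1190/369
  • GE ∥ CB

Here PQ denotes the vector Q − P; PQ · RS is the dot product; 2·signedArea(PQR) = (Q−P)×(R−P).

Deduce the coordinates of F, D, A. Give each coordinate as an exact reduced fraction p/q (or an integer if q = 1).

A = (-21/4, 5)
D = (-649/123, 965/123)
F = (-14/3, 25/3)

1. F_x = -14/3  [F is the centroid of △BEG]
2. F_y = 25/3  [F is the centroid of △BEG]
   → F = (-14/3, 25/3)
3. D_x = -649/123  [G, B, D are collinear ∩ FD ⟂ GB]
4. D_y = 965/123  [G, B, D are collinear ∩ FD ⟂ GB]
   → D = (-649/123, 965/123)
5. A_x = -21/4  [A divides CB with CA:AB = 1/4:3/4]
6. A_y = 5  [A divides CB with CA:AB = 1/4:3/4]
   → A = (-21/4, 5)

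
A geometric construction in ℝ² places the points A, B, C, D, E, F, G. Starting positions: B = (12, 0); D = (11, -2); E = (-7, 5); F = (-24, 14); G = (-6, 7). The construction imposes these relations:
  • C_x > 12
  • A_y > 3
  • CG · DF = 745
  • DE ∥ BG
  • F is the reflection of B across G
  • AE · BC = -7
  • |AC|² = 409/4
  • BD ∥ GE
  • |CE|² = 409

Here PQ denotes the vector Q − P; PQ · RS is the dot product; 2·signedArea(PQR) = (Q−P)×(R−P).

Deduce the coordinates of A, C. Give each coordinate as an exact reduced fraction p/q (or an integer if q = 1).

1. C_x = 13  [line 35·x + -16·y + -423 = 0 ∩ |CE|² = 409]
2. C_y = 2  [line 35·x + -16·y + -423 = 0 ∩ |CE|² = 409]
   → C = (13, 2)
3. A_x = 3  [line -1·x + -2·y + 10 = 0 ∩ |AC|² = 409/4]
4. A_y = 7/2  [line -1·x + -2·y + 10 = 0 ∩ |AC|² = 409/4]
   → A = (3, 7/2)

A = (3, 7/2)
C = (13, 2)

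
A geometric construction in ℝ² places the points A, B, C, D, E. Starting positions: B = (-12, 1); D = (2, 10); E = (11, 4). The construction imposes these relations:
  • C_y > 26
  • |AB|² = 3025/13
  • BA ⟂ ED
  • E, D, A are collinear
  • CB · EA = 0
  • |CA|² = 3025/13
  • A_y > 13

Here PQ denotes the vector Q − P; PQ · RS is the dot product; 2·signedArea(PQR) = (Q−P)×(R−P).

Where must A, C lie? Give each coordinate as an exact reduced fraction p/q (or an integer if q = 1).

1. A_x = -46/13  [E, D, A are collinear ∩ BA ⟂ ED]
2. A_y = 178/13  [E, D, A are collinear ∩ BA ⟂ ED]
   → A = (-46/13, 178/13)
3. C_x = 64/13  [line 189/13·x + -126/13·y + 2394/13 = 0 ∩ |CA|² = 3025/13]
4. C_y = 343/13  [line 189/13·x + -126/13·y + 2394/13 = 0 ∩ |CA|² = 3025/13]
   → C = (64/13, 343/13)

A = (-46/13, 178/13)
C = (64/13, 343/13)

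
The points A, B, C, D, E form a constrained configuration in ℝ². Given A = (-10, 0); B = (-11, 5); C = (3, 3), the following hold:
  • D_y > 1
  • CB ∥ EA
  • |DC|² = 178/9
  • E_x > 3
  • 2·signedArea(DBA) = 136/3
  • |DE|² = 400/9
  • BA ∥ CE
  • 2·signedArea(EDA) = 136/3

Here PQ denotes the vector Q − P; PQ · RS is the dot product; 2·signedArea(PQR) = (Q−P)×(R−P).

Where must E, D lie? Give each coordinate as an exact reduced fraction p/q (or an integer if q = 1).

D = (-4/3, 2)
E = (4, -2)

1. E_x = 4  [CB ∥ EA ∩ BA ∥ CE]
2. E_y = -2  [CB ∥ EA ∩ BA ∥ CE]
   → E = (4, -2)
3. D_x = -4/3  [2·signedArea(DBA) = 136/3 ∩ 2·signedArea(EDA) = 136/3]
4. D_y = 2  [2·signedArea(DBA) = 136/3 ∩ 2·signedArea(EDA) = 136/3]
   → D = (-4/3, 2)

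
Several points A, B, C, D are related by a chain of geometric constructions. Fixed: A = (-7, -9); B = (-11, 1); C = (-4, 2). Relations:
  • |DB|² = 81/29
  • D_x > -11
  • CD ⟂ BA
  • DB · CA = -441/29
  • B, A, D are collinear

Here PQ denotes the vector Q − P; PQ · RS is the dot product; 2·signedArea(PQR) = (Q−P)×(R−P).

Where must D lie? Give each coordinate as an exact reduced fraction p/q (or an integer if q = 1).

D = (-301/29, -16/29)

1. D_x = -301/29  [B, A, D are collinear ∩ CD ⟂ BA]
2. D_y = -16/29  [B, A, D are collinear ∩ CD ⟂ BA]
   → D = (-301/29, -16/29)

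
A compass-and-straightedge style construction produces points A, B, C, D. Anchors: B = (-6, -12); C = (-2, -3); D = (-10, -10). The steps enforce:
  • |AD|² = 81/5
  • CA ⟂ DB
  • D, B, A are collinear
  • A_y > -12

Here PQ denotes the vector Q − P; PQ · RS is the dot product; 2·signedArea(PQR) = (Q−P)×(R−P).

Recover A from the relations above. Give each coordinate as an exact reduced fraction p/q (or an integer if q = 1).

1. A_x = -32/5  [D, B, A are collinear ∩ CA ⟂ DB]
2. A_y = -59/5  [D, B, A are collinear ∩ CA ⟂ DB]
   → A = (-32/5, -59/5)

A = (-32/5, -59/5)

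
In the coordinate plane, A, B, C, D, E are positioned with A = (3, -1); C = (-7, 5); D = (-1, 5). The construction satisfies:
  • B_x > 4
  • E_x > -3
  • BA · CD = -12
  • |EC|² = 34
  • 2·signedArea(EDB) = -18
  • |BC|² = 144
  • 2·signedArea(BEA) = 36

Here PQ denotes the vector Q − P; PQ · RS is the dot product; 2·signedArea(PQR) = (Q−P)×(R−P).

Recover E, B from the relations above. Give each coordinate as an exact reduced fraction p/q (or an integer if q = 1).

B = (5, 5)
E = (-2, 2)

1. B_x = 5  [BA · CD = -12]
2. B_y = 5  [|BC|² = 144]
   → B = (5, 5)
3. E_x = -2  [2·signedArea(EDB) = -18 ∩ 2·signedArea(BEA) = 36]
4. E_y = 2  [2·signedArea(EDB) = -18 ∩ 2·signedArea(BEA) = 36]
   → E = (-2, 2)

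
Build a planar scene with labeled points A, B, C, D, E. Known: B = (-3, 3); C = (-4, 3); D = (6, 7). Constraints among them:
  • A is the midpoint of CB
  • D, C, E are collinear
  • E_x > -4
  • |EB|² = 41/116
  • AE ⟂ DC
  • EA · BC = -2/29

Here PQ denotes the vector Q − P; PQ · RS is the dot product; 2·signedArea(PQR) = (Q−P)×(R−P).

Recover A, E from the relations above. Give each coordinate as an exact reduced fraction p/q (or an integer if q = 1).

1. A_x = -7/2  [A is the midpoint of CB]
2. A_y = 3  [A is the midpoint of CB]
   → A = (-7/2, 3)
3. E_x = -207/58  [D, C, E are collinear ∩ AE ⟂ DC]
4. E_y = 92/29  [D, C, E are collinear ∩ AE ⟂ DC]
   → E = (-207/58, 92/29)

A = (-7/2, 3)
E = (-207/58, 92/29)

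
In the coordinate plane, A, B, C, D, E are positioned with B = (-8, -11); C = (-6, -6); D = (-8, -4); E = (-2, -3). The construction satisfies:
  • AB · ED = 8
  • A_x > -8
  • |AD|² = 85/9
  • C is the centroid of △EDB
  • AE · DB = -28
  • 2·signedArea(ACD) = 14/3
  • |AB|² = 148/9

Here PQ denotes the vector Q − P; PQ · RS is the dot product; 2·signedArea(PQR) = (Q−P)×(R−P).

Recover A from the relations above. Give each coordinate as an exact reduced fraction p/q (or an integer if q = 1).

1. A_x = -22/3  [2·signedArea(ACD) = 14/3 ∩ AB · ED = 8]
2. A_y = -7  [2·signedArea(ACD) = 14/3 ∩ AB · ED = 8]
   → A = (-22/3, -7)

A = (-22/3, -7)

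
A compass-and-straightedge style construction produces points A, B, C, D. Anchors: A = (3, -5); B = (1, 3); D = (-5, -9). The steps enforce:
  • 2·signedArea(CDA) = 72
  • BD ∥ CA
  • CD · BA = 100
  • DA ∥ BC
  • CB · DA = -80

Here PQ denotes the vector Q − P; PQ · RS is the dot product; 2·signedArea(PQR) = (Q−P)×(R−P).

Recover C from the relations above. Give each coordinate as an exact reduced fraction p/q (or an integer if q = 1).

C = (9, 7)

1. C_x = 9  [BD ∥ CA ∩ DA ∥ BC]
2. C_y = 7  [BD ∥ CA ∩ DA ∥ BC]
   → C = (9, 7)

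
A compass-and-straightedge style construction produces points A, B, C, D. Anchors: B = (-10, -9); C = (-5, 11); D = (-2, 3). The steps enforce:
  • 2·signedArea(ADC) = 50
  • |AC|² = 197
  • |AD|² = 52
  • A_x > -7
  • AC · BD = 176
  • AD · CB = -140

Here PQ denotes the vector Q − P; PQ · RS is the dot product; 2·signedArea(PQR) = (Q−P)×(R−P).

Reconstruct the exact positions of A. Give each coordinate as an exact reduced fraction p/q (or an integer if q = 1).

1. A_x = -6  [AC · BD = 176 ∩ AD · CB = -140]
2. A_y = -3  [AC · BD = 176 ∩ AD · CB = -140]
   → A = (-6, -3)

A = (-6, -3)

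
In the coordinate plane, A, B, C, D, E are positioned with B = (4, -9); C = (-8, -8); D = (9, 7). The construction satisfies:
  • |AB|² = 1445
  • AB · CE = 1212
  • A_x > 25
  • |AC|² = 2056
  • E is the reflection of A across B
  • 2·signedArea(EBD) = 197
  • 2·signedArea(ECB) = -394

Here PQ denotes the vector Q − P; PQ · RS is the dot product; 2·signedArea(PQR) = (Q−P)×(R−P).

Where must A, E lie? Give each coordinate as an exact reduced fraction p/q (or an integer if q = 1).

1. E_x = -18  [2·signedArea(ECB) = -394 ∩ 2·signedArea(EBD) = 197]
2. E_y = -40  [2·signedArea(ECB) = -394 ∩ 2·signedArea(EBD) = 197]
   → E = (-18, -40)
3. A_x = 26  [AB · CE = 1212 ∩ E is the reflection of A across B]
4. A_y = 22  [AB · CE = 1212 ∩ E is the reflection of A across B]
   → A = (26, 22)

A = (26, 22)
E = (-18, -40)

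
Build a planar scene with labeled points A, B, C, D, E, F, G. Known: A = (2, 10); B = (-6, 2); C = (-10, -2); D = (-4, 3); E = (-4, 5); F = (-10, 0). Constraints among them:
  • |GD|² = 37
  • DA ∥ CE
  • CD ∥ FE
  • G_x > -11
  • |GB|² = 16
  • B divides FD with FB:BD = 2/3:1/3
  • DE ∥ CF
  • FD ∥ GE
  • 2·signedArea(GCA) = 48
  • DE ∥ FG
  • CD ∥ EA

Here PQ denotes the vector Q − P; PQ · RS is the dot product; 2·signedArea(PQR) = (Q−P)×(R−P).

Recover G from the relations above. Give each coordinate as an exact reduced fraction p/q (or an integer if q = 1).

G = (-10, 2)

1. G_x = -10  [FD ∥ GE ∩ DE ∥ FG]
2. G_y = 2  [FD ∥ GE ∩ DE ∥ FG]
   → G = (-10, 2)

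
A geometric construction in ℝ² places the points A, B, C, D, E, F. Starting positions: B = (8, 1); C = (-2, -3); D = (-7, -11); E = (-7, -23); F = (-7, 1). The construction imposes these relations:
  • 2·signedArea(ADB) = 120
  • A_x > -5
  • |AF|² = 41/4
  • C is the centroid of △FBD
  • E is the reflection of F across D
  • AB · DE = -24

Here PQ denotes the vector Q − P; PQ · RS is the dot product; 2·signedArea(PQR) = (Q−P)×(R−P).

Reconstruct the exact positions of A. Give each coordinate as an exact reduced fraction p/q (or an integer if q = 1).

1. A_x = -9/2  [AB · DE = -24 ∩ 2·signedArea(ADB) = 120]
2. A_y = -1  [AB · DE = -24 ∩ 2·signedArea(ADB) = 120]
   → A = (-9/2, -1)

A = (-9/2, -1)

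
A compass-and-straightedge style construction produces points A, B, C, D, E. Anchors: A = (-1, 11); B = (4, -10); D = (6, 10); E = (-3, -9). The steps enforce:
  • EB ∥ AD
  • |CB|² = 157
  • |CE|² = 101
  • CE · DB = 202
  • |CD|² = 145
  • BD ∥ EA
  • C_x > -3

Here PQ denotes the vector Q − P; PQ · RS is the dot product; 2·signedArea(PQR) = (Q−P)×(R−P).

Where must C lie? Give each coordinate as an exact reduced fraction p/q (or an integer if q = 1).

1. C_x = -2  [line 2·x + 20·y + -16 = 0 ∩ |CE|² = 101]
2. C_y = 1  [line 2·x + 20·y + -16 = 0 ∩ |CE|² = 101]
   → C = (-2, 1)

C = (-2, 1)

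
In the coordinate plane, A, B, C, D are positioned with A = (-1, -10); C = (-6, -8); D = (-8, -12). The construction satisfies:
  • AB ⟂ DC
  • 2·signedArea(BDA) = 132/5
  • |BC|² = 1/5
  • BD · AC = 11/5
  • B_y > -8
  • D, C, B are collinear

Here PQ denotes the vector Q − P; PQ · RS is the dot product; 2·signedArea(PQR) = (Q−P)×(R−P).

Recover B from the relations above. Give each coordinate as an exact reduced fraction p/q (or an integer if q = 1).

B = (-29/5, -38/5)

1. B_x = -29/5  [D, C, B are collinear ∩ AB ⟂ DC]
2. B_y = -38/5  [D, C, B are collinear ∩ AB ⟂ DC]
   → B = (-29/5, -38/5)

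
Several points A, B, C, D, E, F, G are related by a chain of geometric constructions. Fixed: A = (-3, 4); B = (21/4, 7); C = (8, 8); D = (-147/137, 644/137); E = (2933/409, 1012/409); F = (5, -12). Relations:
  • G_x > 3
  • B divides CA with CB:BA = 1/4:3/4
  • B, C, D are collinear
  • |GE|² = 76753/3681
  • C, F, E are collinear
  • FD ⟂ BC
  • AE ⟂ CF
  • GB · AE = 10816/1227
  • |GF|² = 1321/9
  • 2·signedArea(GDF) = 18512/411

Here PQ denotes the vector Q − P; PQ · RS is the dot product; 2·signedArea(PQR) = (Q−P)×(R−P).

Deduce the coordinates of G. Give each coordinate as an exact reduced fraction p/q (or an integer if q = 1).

1. G_x = 10/3  [2·signedArea(GDF) = 18512/411 ∩ GB · AE = 10816/1227]
2. G_y = 0  [2·signedArea(GDF) = 18512/411 ∩ GB · AE = 10816/1227]
   → G = (10/3, 0)

G = (10/3, 0)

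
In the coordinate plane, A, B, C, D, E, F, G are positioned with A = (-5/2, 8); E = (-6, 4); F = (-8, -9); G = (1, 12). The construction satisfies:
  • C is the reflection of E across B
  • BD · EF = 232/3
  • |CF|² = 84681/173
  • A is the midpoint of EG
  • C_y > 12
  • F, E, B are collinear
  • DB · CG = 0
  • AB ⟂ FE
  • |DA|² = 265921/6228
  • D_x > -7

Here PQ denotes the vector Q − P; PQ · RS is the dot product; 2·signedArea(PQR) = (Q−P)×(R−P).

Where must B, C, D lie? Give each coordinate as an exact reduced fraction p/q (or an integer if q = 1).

1. B_x = -920/173  [F, E, B are collinear ∩ AB ⟂ FE]
2. B_y = 1459/173  [F, E, B are collinear ∩ AB ⟂ FE]
   → B = (-920/173, 1459/173)
3. C_x = -802/173  [C is the reflection of E across B]
4. C_y = 2226/173  [C is the reflection of E across B]
   → C = (-802/173, 2226/173)
5. D_x = -3224/519  [DB · CG = 0 ∩ BD · EF = 232/3]
6. D_y = 1361/519  [DB · CG = 0 ∩ BD · EF = 232/3]
   → D = (-3224/519, 1361/519)

B = (-920/173, 1459/173)
C = (-802/173, 2226/173)
D = (-3224/519, 1361/519)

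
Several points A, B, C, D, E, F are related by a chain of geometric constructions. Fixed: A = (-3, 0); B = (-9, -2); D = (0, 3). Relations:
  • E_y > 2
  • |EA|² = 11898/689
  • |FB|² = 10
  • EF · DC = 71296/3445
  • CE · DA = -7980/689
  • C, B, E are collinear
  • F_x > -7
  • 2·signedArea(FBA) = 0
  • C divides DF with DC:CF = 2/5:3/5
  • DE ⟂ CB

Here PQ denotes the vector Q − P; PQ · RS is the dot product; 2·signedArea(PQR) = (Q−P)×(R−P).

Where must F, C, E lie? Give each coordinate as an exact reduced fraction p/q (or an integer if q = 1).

C = (-12/5, 7/5)
E = (102/689, 1869/689)
F = (-6, -1)

1. F_x = -6  [line -2·x + 6·y + -6 = 0 ∩ |FB|² = 10]
2. F_y = -1  [line -2·x + 6·y + -6 = 0 ∩ |FB|² = 10]
   → F = (-6, -1)
3. C_x = -12/5  [C divides DF with DC:CF = 2/5:3/5]
4. C_y = 7/5  [C divides DF with DC:CF = 2/5:3/5]
   → C = (-12/5, 7/5)
5. E_x = 102/689  [C, B, E are collinear ∩ DE ⟂ CB]
6. E_y = 1869/689  [C, B, E are collinear ∩ DE ⟂ CB]
   → E = (102/689, 1869/689)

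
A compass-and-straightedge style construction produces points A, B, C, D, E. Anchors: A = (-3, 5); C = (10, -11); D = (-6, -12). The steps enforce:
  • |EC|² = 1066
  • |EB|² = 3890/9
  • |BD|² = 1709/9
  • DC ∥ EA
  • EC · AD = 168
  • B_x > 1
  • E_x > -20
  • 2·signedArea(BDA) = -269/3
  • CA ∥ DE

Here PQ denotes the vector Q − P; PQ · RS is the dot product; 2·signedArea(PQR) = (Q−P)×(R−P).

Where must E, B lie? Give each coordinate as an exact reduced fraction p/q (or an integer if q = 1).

B = (4/3, -1/3)
E = (-19, 4)

1. E_x = -19  [DC ∥ EA ∩ CA ∥ DE]
2. E_y = 4  [DC ∥ EA ∩ CA ∥ DE]
   → E = (-19, 4)
3. B_x = 4/3  [line -17·x + 3·y + 71/3 = 0 ∩ |BD|² = 1709/9]
4. B_y = -1/3  [line -17·x + 3·y + 71/3 = 0 ∩ |BD|² = 1709/9]
   → B = (4/3, -1/3)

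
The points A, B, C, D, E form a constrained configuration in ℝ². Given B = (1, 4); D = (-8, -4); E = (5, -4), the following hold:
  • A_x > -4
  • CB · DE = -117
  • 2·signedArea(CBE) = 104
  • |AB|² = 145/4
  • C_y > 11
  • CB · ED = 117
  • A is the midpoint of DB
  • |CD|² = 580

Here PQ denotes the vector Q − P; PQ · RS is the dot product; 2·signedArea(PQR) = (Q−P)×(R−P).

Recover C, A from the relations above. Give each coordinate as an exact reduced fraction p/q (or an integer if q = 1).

A = (-7/2, 0)
C = (10, 12)

1. C_x = 10  [2·signedArea(CBE) = 104 ∩ CB · DE = -117]
2. C_y = 12  [2·signedArea(CBE) = 104 ∩ CB · DE = -117]
   → C = (10, 12)
3. A_x = -7/2  [A is the midpoint of DB]
4. A_y = 0  [A is the midpoint of DB]
   → A = (-7/2, 0)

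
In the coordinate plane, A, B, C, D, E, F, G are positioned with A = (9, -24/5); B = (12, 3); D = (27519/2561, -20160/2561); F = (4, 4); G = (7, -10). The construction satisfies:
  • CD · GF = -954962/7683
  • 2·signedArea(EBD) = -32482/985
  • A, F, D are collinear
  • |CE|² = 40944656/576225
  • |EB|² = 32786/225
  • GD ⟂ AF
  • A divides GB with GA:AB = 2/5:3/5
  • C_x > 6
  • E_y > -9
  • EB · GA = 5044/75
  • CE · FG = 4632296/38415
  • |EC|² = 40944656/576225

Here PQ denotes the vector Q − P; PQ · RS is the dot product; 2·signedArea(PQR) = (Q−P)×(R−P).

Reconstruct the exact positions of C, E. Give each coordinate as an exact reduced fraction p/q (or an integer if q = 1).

C = (48007/7683, 328/7683)
E = (23/3, -124/15)

1. E_x = 23/3  [2·signedArea(EBD) = -32482/985 ∩ EB · GA = 5044/75]
2. E_y = -124/15  [2·signedArea(EBD) = -32482/985 ∩ EB · GA = 5044/75]
   → E = (23/3, -124/15)
3. C_x = 48007/7683  [line -3·x + 14·y + 139429/7683 = 0 ∩ |CE|² = 40944656/576225]
4. C_y = 328/7683  [line -3·x + 14·y + 139429/7683 = 0 ∩ |CE|² = 40944656/576225]
   → C = (48007/7683, 328/7683)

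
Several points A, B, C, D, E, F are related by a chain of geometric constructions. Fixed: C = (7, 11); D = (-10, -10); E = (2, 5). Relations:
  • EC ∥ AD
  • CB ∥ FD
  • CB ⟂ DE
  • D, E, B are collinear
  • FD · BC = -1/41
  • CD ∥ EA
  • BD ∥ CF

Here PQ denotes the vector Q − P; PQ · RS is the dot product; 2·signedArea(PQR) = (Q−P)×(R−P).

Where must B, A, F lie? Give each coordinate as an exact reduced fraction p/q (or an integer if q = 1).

1. B_x = 282/41  [D, E, B are collinear ∩ CB ⟂ DE]
2. B_y = 455/41  [D, E, B are collinear ∩ CB ⟂ DE]
   → B = (282/41, 455/41)
3. A_x = -15  [EC ∥ AD ∩ CD ∥ EA]
4. A_y = -16  [EC ∥ AD ∩ CD ∥ EA]
   → A = (-15, -16)
5. F_x = -405/41  [CB ∥ FD ∩ BD ∥ CF]
6. F_y = -414/41  [CB ∥ FD ∩ BD ∥ CF]
   → F = (-405/41, -414/41)

A = (-15, -16)
B = (282/41, 455/41)
F = (-405/41, -414/41)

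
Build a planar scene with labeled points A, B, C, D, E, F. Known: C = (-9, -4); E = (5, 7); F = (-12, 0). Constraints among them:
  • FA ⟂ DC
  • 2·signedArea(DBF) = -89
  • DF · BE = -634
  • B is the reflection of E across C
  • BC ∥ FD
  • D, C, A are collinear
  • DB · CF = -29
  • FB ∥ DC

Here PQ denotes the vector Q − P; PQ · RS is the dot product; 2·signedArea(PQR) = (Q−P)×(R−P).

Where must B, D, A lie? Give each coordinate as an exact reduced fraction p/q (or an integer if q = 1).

1. B_x = -23  [B is the reflection of E across C]
2. B_y = -15  [B is the reflection of E across C]
   → B = (-23, -15)
3. D_x = 2  [FB ∥ DC ∩ BC ∥ FD]
4. D_y = 11  [FB ∥ DC ∩ BC ∥ FD]
   → D = (2, 11)
5. A_x = -2817/346  [D, C, A are collinear ∩ FA ⟂ DC]
6. A_y = -979/346  [D, C, A are collinear ∩ FA ⟂ DC]
   → A = (-2817/346, -979/346)

A = (-2817/346, -979/346)
B = (-23, -15)
D = (2, 11)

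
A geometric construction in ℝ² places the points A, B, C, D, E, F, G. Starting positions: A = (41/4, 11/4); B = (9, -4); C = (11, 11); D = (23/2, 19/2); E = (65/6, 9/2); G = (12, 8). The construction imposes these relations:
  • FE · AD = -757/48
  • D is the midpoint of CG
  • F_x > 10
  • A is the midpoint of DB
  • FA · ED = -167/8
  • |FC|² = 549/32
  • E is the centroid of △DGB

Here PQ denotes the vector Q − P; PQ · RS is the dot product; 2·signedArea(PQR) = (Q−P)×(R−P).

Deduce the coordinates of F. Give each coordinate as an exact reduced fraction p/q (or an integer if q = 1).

F = (85/8, 55/8)

1. F_x = 85/8  [FE · AD = -757/48 ∩ FA · ED = -167/8]
2. F_y = 55/8  [FE · AD = -757/48 ∩ FA · ED = -167/8]
   → F = (85/8, 55/8)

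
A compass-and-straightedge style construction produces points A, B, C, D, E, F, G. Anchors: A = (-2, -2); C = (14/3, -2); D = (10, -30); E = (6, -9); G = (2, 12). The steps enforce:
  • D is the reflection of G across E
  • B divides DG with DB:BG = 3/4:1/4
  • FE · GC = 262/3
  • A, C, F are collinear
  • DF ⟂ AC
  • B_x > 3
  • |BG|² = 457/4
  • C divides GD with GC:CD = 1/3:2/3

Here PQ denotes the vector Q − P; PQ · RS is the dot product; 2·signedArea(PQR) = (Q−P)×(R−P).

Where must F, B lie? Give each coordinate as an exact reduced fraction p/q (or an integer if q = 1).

1. F_x = 10  [A, C, F are collinear ∩ DF ⟂ AC]
2. F_y = -2  [A, C, F are collinear ∩ DF ⟂ AC]
   → F = (10, -2)
3. B_x = 4  [B divides DG with DB:BG = 3/4:1/4]
4. B_y = 3/2  [B divides DG with DB:BG = 3/4:1/4]
   → B = (4, 3/2)

B = (4, 3/2)
F = (10, -2)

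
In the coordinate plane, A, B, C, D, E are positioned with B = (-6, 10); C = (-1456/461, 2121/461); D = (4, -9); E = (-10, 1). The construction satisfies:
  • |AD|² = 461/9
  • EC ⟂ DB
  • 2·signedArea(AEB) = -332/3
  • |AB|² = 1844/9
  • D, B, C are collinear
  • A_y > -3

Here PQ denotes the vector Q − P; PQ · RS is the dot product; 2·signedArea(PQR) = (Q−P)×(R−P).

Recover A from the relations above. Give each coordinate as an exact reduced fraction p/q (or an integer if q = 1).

1. A_x = 2/3  [line -9·x + 4·y + 50/3 = 0 ∩ |AD|² = 461/9]
2. A_y = -8/3  [line -9·x + 4·y + 50/3 = 0 ∩ |AD|² = 461/9]
   → A = (2/3, -8/3)

A = (2/3, -8/3)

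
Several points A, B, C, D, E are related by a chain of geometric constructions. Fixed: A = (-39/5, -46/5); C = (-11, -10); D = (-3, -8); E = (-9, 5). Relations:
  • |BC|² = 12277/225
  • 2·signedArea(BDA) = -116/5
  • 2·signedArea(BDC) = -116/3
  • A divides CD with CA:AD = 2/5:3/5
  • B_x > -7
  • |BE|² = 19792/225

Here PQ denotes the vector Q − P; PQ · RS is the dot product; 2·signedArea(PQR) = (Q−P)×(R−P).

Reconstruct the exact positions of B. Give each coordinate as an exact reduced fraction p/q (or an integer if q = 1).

1. B_x = -33/5  [line 6/5·x + -24/5·y + -58/5 = 0 ∩ |BC|² = 12277/225]
2. B_y = -61/15  [line 6/5·x + -24/5·y + -58/5 = 0 ∩ |BC|² = 12277/225]
   → B = (-33/5, -61/15)

B = (-33/5, -61/15)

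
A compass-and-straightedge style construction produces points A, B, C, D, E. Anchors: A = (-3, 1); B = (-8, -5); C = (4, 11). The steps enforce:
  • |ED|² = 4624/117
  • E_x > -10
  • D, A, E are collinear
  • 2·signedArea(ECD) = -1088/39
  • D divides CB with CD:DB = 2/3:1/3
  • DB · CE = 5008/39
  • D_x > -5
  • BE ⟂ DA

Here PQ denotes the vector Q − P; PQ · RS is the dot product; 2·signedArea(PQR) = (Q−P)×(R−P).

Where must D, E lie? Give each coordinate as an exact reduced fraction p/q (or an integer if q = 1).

D = (-4, 1/3)
E = (-120/13, -41/13)

1. D_x = -4  [D divides CB with CD:DB = 2/3:1/3]
2. D_y = 1/3  [D divides CB with CD:DB = 2/3:1/3]
   → D = (-4, 1/3)
3. E_x = -120/13  [D, A, E are collinear ∩ BE ⟂ DA]
4. E_y = -41/13  [D, A, E are collinear ∩ BE ⟂ DA]
   → E = (-120/13, -41/13)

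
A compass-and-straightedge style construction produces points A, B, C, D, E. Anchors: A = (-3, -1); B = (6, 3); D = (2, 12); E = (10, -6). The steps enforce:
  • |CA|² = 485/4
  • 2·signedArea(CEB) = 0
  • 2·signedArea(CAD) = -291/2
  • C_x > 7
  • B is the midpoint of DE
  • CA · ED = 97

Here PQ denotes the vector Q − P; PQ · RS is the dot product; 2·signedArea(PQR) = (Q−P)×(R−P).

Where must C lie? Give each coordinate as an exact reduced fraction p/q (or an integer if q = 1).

C = (8, -3/2)

1. C_x = 8  [2·signedArea(CEB) = 0 ∩ 2·signedArea(CAD) = -291/2]
2. C_y = -3/2  [2·signedArea(CEB) = 0 ∩ 2·signedArea(CAD) = -291/2]
   → C = (8, -3/2)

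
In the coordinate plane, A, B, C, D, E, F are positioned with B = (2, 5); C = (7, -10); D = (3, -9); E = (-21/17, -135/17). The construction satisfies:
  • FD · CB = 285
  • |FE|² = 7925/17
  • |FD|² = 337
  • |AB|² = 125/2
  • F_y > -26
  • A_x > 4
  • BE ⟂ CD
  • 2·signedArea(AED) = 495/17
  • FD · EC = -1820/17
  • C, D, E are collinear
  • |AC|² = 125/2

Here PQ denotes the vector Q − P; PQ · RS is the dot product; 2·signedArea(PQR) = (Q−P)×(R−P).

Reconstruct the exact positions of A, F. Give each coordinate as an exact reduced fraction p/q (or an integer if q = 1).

A = (9/2, -5/2)
F = (12, -25)

1. A_x = 9/2  [line 18/17·x + 72/17·y + 99/17 = 0 ∩ |AB|² = 125/2]
2. A_y = -5/2  [line 18/17·x + 72/17·y + 99/17 = 0 ∩ |AB|² = 125/2]
   → A = (9/2, -5/2)
3. F_x = 12  [FD · CB = 285 ∩ FD · EC = -1820/17]
4. F_y = -25  [FD · CB = 285 ∩ FD · EC = -1820/17]
   → F = (12, -25)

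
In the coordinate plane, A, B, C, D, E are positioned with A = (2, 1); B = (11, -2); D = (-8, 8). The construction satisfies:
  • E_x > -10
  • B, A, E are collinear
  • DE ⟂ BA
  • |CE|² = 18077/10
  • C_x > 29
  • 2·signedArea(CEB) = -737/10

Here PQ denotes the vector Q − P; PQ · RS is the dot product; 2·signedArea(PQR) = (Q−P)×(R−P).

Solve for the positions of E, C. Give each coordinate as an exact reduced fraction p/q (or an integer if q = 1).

C = (30, -12)
E = (-91/10, 47/10)

1. E_x = -91/10  [B, A, E are collinear ∩ DE ⟂ BA]
2. E_y = 47/10  [B, A, E are collinear ∩ DE ⟂ BA]
   → E = (-91/10, 47/10)
3. C_x = 30  [line 67/10·x + 201/10·y + 201/5 = 0 ∩ |CE|² = 18077/10]
4. C_y = -12  [line 67/10·x + 201/10·y + 201/5 = 0 ∩ |CE|² = 18077/10]
   → C = (30, -12)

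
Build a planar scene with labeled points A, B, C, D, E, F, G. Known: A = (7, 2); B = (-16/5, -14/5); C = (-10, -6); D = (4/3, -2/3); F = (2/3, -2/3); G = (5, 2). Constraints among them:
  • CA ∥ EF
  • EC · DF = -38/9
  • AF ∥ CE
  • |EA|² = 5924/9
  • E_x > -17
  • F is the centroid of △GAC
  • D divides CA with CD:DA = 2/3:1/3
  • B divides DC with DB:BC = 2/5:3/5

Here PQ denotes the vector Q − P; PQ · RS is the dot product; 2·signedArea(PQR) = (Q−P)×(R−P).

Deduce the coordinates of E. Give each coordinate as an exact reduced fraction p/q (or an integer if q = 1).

E = (-49/3, -26/3)

1. E_x = -49/3  [CA ∥ EF ∩ AF ∥ CE]
2. E_y = -26/3  [CA ∥ EF ∩ AF ∥ CE]
   → E = (-49/3, -26/3)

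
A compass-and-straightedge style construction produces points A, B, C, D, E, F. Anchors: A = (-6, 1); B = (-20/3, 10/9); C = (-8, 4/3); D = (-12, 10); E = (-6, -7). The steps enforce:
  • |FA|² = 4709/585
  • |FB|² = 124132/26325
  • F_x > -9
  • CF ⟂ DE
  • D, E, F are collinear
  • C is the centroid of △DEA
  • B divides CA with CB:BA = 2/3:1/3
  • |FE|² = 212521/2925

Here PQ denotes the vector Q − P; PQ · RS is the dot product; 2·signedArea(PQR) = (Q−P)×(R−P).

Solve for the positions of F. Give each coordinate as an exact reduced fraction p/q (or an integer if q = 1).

1. F_x = -2872/325  [D, E, F are collinear ∩ CF ⟂ DE]
2. F_y = 1012/975  [D, E, F are collinear ∩ CF ⟂ DE]
   → F = (-2872/325, 1012/975)

F = (-2872/325, 1012/975)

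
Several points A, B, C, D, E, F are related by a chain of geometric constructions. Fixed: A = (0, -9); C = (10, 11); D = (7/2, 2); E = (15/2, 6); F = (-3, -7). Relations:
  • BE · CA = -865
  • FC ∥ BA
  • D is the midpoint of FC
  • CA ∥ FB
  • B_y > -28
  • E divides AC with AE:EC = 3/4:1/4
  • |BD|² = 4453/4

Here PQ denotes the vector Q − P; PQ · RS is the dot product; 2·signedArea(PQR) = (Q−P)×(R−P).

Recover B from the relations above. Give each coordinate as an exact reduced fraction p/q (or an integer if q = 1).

B = (-13, -27)

1. B_x = -13  [FC ∥ BA ∩ CA ∥ FB]
2. B_y = -27  [FC ∥ BA ∩ CA ∥ FB]
   → B = (-13, -27)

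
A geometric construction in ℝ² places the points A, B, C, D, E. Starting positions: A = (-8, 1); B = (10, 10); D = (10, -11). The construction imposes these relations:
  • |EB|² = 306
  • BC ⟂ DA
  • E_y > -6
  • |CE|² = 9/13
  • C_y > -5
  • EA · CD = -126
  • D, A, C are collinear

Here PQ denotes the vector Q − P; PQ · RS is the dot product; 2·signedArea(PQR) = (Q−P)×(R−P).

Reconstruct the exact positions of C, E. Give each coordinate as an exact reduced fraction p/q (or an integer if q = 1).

C = (4/13, -59/13)
E = (1, -5)

1. C_x = 4/13  [D, A, C are collinear ∩ BC ⟂ DA]
2. C_y = -59/13  [D, A, C are collinear ∩ BC ⟂ DA]
   → C = (4/13, -59/13)
3. E_x = 1  [line -126/13·x + 84/13·y + 42 = 0 ∩ |CE|² = 9/13]
4. E_y = -5  [line -126/13·x + 84/13·y + 42 = 0 ∩ |CE|² = 9/13]
   → E = (1, -5)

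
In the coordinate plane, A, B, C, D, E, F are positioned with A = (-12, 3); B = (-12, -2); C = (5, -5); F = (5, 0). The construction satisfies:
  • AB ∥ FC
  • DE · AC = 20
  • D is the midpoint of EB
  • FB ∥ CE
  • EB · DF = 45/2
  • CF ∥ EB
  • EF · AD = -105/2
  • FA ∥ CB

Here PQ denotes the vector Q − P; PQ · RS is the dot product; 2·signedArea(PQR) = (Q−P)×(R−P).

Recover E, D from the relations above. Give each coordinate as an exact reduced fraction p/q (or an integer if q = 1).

1. E_x = -12  [CF ∥ EB ∩ FB ∥ CE]
2. E_y = -7  [CF ∥ EB ∩ FB ∥ CE]
   → E = (-12, -7)
3. D_x = -12  [D is the midpoint of EB]
4. D_y = -9/2  [D is the midpoint of EB]
   → D = (-12, -9/2)

D = (-12, -9/2)
E = (-12, -7)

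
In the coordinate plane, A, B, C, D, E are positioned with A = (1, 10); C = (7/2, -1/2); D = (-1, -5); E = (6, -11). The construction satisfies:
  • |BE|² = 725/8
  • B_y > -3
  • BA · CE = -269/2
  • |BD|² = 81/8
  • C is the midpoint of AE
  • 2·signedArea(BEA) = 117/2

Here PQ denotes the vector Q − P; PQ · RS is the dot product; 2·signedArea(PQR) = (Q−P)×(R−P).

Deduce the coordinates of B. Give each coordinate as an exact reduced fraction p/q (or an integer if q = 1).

B = (5/4, -11/4)

1. B_x = 5/4  [2·signedArea(BEA) = 117/2 ∩ BA · CE = -269/2]
2. B_y = -11/4  [2·signedArea(BEA) = 117/2 ∩ BA · CE = -269/2]
   → B = (5/4, -11/4)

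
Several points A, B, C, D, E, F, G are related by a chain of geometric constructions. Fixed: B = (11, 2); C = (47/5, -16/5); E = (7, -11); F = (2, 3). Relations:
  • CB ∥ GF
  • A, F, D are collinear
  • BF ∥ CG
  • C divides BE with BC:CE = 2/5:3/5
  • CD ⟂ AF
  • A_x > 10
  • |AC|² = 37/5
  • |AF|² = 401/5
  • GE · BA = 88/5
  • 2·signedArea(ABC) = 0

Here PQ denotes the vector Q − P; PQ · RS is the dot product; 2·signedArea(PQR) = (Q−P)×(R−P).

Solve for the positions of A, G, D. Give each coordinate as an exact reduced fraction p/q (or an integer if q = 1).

1. A_x = 51/5  [line 26/5·x + -8/5·y + -54 = 0 ∩ |AC|² = 37/5]
2. A_y = -3/5  [line 26/5·x + -8/5·y + -54 = 0 ∩ |AC|² = 37/5]
   → A = (51/5, -3/5)
3. G_x = 2/5  [CB ∥ GF ∩ BF ∥ CG]
4. G_y = -11/5  [CB ∥ GF ∩ BF ∥ CG]
   → G = (2/5, -11/5)
5. D_x = 4205/401  [A, F, D are collinear ∩ CD ⟂ AF]
6. D_y = -291/401  [A, F, D are collinear ∩ CD ⟂ AF]
   → D = (4205/401, -291/401)

A = (51/5, -3/5)
D = (4205/401, -291/401)
G = (2/5, -11/5)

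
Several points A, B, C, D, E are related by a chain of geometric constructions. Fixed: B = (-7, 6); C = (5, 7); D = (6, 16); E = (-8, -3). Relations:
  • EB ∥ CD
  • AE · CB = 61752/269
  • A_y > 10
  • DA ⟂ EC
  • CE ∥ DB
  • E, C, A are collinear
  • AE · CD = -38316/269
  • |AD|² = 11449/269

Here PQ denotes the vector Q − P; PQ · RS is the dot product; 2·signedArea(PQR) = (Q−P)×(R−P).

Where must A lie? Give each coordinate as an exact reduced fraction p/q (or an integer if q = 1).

1. A_x = 2684/269  [E, C, A are collinear ∩ DA ⟂ EC]
2. A_y = 2913/269  [E, C, A are collinear ∩ DA ⟂ EC]
   → A = (2684/269, 2913/269)

A = (2684/269, 2913/269)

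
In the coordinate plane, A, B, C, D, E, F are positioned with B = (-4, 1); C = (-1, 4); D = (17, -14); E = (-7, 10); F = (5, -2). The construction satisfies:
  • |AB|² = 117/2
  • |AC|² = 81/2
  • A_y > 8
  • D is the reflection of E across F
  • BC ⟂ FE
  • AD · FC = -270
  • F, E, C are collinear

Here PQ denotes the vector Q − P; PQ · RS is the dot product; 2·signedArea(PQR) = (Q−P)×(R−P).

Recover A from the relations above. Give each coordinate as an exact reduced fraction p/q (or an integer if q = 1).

A = (-11/2, 17/2)

1. A_x = -11/2  [line 6·x + -6·y + 84 = 0 ∩ |AC|² = 81/2]
2. A_y = 17/2  [line 6·x + -6·y + 84 = 0 ∩ |AC|² = 81/2]
   → A = (-11/2, 17/2)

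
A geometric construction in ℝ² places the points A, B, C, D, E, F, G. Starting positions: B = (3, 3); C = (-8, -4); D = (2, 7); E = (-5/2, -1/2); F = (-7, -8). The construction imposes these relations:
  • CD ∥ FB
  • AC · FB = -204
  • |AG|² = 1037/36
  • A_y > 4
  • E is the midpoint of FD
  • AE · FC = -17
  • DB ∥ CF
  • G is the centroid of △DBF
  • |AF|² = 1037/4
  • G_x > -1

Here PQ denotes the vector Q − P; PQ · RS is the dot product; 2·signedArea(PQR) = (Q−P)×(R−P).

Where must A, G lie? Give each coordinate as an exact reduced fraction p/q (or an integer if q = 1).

A = (5/2, 5)
G = (-2/3, 2/3)

1. A_x = 5/2  [AE · FC = -17 ∩ AC · FB = -204]
2. A_y = 5  [AE · FC = -17 ∩ AC · FB = -204]
   → A = (5/2, 5)
3. G_x = -2/3  [G is the centroid of △DBF]
4. G_y = 2/3  [G is the centroid of △DBF]
   → G = (-2/3, 2/3)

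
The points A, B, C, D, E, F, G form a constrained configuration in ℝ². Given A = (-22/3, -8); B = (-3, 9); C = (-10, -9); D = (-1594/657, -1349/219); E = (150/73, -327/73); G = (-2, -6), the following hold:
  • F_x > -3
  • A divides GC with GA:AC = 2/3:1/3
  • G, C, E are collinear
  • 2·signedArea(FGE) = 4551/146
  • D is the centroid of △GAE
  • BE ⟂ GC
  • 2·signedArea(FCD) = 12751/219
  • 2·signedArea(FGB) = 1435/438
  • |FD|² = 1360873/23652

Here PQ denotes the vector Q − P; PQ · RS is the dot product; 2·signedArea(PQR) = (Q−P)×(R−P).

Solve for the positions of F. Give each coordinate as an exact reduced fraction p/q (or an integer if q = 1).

F = (-3565/1314, 311/219)

1. F_x = -3565/1314  [2·signedArea(FCD) = 12751/219 ∩ 2·signedArea(FGB) = 1435/438]
2. F_y = 311/219  [2·signedArea(FCD) = 12751/219 ∩ 2·signedArea(FGB) = 1435/438]
   → F = (-3565/1314, 311/219)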